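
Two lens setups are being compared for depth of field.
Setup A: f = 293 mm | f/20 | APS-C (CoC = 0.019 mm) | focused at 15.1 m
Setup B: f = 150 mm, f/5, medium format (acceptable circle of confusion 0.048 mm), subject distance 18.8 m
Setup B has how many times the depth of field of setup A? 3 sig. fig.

3.92

Setup A: H = 293²/(20×0.019) + 293 ≈ 226211.4 mm; DoF = Df − Dn = 16159.1 − 14171.2 ≈ 1987.9 mm.
Setup B: H = 150²/(5×0.048) + 150 ≈ 93900.0 mm; DoF = Df − Dn = 23468.7 − 15680.6 ≈ 7788.1 mm.
Ratio = 7788.1 / 1987.9 ≈ 3.92.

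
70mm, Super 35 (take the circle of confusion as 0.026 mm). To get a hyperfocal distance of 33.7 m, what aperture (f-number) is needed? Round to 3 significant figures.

Rearrange H = f²/(N·c) + f for N: N = f² / ((H − f)·c).
N = 70² / ((33700 − 70) × 0.026) = 4900 / 874.4 ≈ 5.60.

f/5.60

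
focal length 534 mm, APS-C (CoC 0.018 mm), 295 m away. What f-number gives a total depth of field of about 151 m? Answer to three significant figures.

Write h = H − f = f²/(N·c). The thin-lens limits are Dn = s·h/(h + (s−f)) and Df = s·h/(h − (s−f)), so DoF = Df − Dn = 2·s·(s−f)·h / (h² − (s−f)²).
That is a quadratic in h: DoF·h² − 2·s·(s−f)·h − DoF·(s−f)² = 0 ⇒ h = (s−f)·(s + √(s² + DoF²)) / DoF = 294466 × (295000 + √(295000² + 151000²)) / 151000 = 294466 × (295000 + 331400) / 151000 ≈ 1221546 mm.
Then N = f²/(c·h) = 534² / (0.018 × 1221546) = 285156 / 21988 ≈ 13.

f/13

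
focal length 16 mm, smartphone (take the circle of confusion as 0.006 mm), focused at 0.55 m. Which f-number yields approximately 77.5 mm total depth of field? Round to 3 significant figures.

f/5.60

Write h = H − f = f²/(N·c). The thin-lens limits are Dn = s·h/(h + (s−f)) and Df = s·h/(h − (s−f)), so DoF = Df − Dn = 2·s·(s−f)·h / (h² − (s−f)²).
That is a quadratic in h: DoF·h² − 2·s·(s−f)·h − DoF·(s−f)² = 0 ⇒ h = (s−f)·(s + √(s² + DoF²)) / DoF = 534 × (550 + √(550² + 77.5²)) / 77.5 = 534 × (550 + 555.433) / 77.5 ≈ 7616.8 mm.
Then N = f²/(c·h) = 16² / (0.006 × 7616.8) = 256 / 45.701 ≈ 5.60.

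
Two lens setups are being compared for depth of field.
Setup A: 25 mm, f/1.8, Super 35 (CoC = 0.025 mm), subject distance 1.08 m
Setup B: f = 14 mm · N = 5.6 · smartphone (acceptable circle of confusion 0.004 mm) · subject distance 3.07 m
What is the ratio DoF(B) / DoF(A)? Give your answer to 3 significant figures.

Setup A: H = 25²/(1.8×0.025) + 25 ≈ 13913.9 mm; DoF = Df − Dn = 1168.78 − 1003.75 ≈ 165.03 mm.
Setup B: H = 14²/(5.6×0.004) + 14 ≈ 8764.0 mm; DoF = Df − Dn = 4717.7 − 2275.3 ≈ 2442.4 mm.
Ratio = 2442.4 / 165.03 ≈ 14.8.

14.8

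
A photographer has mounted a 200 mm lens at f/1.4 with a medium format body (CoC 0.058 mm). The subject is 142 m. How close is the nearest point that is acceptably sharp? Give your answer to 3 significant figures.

110 m

Hyperfocal distance H = f²/(N·c) + f = 200²/(1.4 × 0.058) + 200 = 40000/0.0812 + 200 ≈ 492810.8 mm ≈ 492.8 m.
Near limit Dn = s·(H − f)/(H + s − 2f) = 142000 × (492810.8 − 200) / (492810.8 + 142000 − 2 × 200) = 142000 × 492610.8 / 634410.8 ≈ 110261 mm ≈ 110 m.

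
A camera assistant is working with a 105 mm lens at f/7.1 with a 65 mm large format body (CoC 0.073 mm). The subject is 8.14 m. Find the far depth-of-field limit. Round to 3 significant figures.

Hyperfocal distance H = f²/(N·c) + f = 105²/(7.1 × 0.073) + 105 = 11025/0.5183 + 105 ≈ 21376.5 mm ≈ 21.38 m.
Far limit Df = s·(H − f)/(H − s) = 8140 × (21376.5 − 105) / (21376.5 − 8140) = 8140 × 21271.5 / 13236.5 ≈ 13081 mm ≈ 13.1 m.

13.1 m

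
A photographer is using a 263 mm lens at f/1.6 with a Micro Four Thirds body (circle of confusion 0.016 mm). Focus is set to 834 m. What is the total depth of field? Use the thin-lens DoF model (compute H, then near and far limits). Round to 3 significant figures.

569 m

Hyperfocal distance H = f²/(N·c) + f = 263²/(1.6 × 0.016) + 263 = 69169/0.0256 + 263 ≈ 2702177.1 mm ≈ 2702 m.
Near limit Dn = s·(H − f)/(H + s − 2f) = 834000 × (2702177.1 − 263) / (2702177.1 + 834000 − 2 × 263) = 834000 × 2701914.1 / 3535651.1 ≈ 637336 mm.
Far limit Df = s·(H − f)/(H − s) = 834000 × (2702177.1 − 263) / (2702177.1 − 834000) = 834000 × 2701914.1 / 1868177.1 ≈ 1206201 mm.
Depth of field = Df − Dn = 1206201 − 637336 ≈ 568865 mm ≈ 569 m.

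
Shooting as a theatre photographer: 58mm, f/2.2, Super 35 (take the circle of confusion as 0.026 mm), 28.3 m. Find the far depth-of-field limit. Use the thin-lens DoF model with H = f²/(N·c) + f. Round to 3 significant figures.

Hyperfocal distance H = f²/(N·c) + f = 58²/(2.2 × 0.026) + 58 = 3364/0.0572 + 58 ≈ 58869.2 mm ≈ 58.87 m.
Far limit Df = s·(H − f)/(H − s) = 28300 × (58869.2 − 58) / (58869.2 − 28300) = 28300 × 58811.2 / 30569.2 ≈ 54446 mm ≈ 54.4 m.

54.4 m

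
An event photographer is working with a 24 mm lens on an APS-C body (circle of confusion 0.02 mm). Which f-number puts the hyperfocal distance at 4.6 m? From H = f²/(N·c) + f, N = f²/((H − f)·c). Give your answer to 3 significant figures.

Rearrange H = f²/(N·c) + f for N: N = f² / ((H − f)·c).
N = 24² / ((4600 − 24) × 0.02) = 576 / 91.52 ≈ 6.29.

f/6.29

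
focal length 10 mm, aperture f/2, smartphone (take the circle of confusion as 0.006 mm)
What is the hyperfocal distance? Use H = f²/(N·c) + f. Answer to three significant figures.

8.34 m

Hyperfocal distance H = f²/(N·c) + f = 10²/(2 × 0.006) + 10 = 100/0.012 + 10 ≈ 8343.3 mm ≈ 8.34 m.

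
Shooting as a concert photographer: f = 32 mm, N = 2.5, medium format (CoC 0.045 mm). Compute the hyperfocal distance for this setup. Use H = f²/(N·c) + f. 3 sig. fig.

Hyperfocal distance H = f²/(N·c) + f = 32²/(2.5 × 0.045) + 32 = 1024/0.1125 + 32 ≈ 9134.2 mm ≈ 9.13 m.

9.13 m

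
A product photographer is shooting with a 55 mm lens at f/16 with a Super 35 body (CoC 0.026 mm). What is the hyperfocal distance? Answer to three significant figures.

7.33 m

Hyperfocal distance H = f²/(N·c) + f = 55²/(16 × 0.026) + 55 = 3025/0.416 + 55 ≈ 7326.6 mm ≈ 7.33 m.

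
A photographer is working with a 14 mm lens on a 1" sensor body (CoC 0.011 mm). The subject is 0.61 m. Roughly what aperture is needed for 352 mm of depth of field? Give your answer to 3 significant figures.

Write h = H − f = f²/(N·c). The thin-lens limits are Dn = s·h/(h + (s−f)) and Df = s·h/(h − (s−f)), so DoF = Df − Dn = 2·s·(s−f)·h / (h² − (s−f)²).
That is a quadratic in h: DoF·h² − 2·s·(s−f)·h − DoF·(s−f)² = 0 ⇒ h = (s−f)·(s + √(s² + DoF²)) / DoF = 596 × (610 + √(610² + 352²)) / 352 = 596 × (610 + 704.276) / 352 ≈ 2225.3 mm.
Then N = f²/(c·h) = 14² / (0.011 × 2225.3) = 196 / 24.478 ≈ 8.01.

f/8.01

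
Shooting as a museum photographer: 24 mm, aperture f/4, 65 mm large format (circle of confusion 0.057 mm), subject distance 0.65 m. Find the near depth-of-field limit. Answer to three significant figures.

Hyperfocal distance H = f²/(N·c) + f = 24²/(4 × 0.057) + 24 = 576/0.228 + 24 ≈ 2550.3 mm ≈ 2.550 m.
Near limit Dn = s·(H − f)/(H + s − 2f) = 650 × (2550.3 − 24) / (2550.3 + 650 − 2 × 24) = 650 × 2526.3 / 3152.3 ≈ 520.92 mm ≈ 0.521 m.

0.521 m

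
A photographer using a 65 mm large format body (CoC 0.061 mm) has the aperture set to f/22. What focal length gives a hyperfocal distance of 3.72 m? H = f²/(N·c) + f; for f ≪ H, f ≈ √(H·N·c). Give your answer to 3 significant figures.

70.0 mm

From H = f²/(N·c) + f, with f ≪ H: f ≈ √(H·N·c) = √(3720 × 22 × 0.061) = √4992.2 ≈ 70.66 mm.
Exact: f² + N·c·f − N·c·H = 0 ⇒ f = (−N·c + √((N·c)² + 4·N·c·H))/2 = (−1.342 + √19971)/2 ≈ 69.988 mm ≈ 70.0 mm.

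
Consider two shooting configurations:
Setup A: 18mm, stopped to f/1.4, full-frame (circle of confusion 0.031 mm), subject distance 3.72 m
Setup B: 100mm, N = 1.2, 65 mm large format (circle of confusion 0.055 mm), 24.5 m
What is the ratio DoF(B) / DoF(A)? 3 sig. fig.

1.66

Setup A: H = 18²/(1.4×0.031) + 18 ≈ 7483.4 mm; DoF = Df − Dn = 7379.3 − 2486.8 ≈ 4892.5 mm.
Setup B: H = 100²/(1.2×0.055) + 100 ≈ 151615.2 mm; DoF = Df − Dn = 29202.8 − 21101.8 ≈ 8101.0 mm.
Ratio = 8101.0 / 4892.5 ≈ 1.66.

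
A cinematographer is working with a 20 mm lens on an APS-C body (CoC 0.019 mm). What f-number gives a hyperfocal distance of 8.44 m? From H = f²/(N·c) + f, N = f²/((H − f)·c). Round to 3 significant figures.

Rearrange H = f²/(N·c) + f for N: N = f² / ((H − f)·c).
N = 20² / ((8440 − 20) × 0.019) = 400 / 160.0 ≈ 2.50.

f/2.50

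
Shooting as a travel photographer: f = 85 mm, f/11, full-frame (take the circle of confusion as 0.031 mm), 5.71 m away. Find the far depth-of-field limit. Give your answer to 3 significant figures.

7.77 m

Hyperfocal distance H = f²/(N·c) + f = 85²/(11 × 0.031) + 85 = 7225/0.341 + 85 ≈ 21272.7 mm ≈ 21.27 m.
Far limit Df = s·(H − f)/(H − s) = 5710 × (21272.7 − 85) / (21272.7 − 5710) = 5710 × 21187.7 / 15562.7 ≈ 7773.8 mm ≈ 7.77 m.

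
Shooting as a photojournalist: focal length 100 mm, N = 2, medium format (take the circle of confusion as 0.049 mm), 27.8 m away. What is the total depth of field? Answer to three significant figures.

16.3 m

Hyperfocal distance H = f²/(N·c) + f = 100²/(2 × 0.049) + 100 = 10000/0.098 + 100 ≈ 102140.8 mm ≈ 102.1 m.
Near limit Dn = s·(H − f)/(H + s − 2f) = 27800 × (102140.8 − 100) / (102140.8 + 27800 − 2 × 100) = 27800 × 102040.8 / 129740.8 ≈ 21865 mm.
Far limit Df = s·(H − f)/(H − s) = 27800 × (102140.8 − 100) / (102140.8 − 27800) = 27800 × 102040.8 / 74340.8 ≈ 38159 mm.
Depth of field = Df − Dn = 38159 − 21865 ≈ 16294 mm ≈ 16.3 m.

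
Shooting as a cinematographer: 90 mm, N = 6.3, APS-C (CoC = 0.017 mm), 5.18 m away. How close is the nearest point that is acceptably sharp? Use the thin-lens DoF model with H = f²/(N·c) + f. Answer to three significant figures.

Hyperfocal distance H = f²/(N·c) + f = 90²/(6.3 × 0.017) + 90 = 8100/0.1071 + 90 ≈ 75720.3 mm ≈ 75.72 m.
Near limit Dn = s·(H − f)/(H + s − 2f) = 5180 × (75720.3 − 90) / (75720.3 + 5180 − 2 × 90) = 5180 × 75630.3 / 80720.3 ≈ 4853.4 mm ≈ 4.85 m.

4.85 m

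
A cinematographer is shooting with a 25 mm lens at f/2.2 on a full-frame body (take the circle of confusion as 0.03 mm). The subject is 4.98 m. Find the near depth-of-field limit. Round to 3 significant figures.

Hyperfocal distance H = f²/(N·c) + f = 25²/(2.2 × 0.03) + 25 = 625/0.066 + 25 ≈ 9494.7 mm ≈ 9.495 m.
Near limit Dn = s·(H − f)/(H + s − 2f) = 4980 × (9494.7 − 25) / (9494.7 + 4980 − 2 × 25) = 4980 × 9469.7 / 14424.7 ≈ 3269.3 mm ≈ 3.27 m.

3.27 m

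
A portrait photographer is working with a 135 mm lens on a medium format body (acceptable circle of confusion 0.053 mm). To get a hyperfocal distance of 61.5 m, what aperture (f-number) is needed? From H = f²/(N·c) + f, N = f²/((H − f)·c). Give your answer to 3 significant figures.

Rearrange H = f²/(N·c) + f for N: N = f² / ((H − f)·c).
N = 135² / ((61500 − 135) × 0.053) = 18225 / 3252 ≈ 5.60.

f/5.60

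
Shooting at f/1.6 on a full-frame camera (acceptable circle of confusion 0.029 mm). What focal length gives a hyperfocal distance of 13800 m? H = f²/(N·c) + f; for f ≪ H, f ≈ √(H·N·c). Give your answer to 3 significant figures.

800 mm

From H = f²/(N·c) + f, with f ≪ H: f ≈ √(H·N·c) = √(13800000 × 1.6 × 0.029) = √640320 ≈ 800.2 mm.
The +f correction barely moves this — solving exactly, f² + N·c·f − N·c·H = 0 ⇒ f = (−N·c + √((N·c)² + 4·N·c·H))/2 = (−0.0464 + √2561280)/2 ≈ 800.18 mm, so f ≈ 800 mm.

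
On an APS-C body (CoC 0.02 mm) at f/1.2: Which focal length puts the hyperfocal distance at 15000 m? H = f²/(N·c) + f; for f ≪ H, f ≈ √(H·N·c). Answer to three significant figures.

600 mm

From H = f²/(N·c) + f, with f ≪ H: f ≈ √(H·N·c) = √(15000000 × 1.2 × 0.02) = √360000 ≈ 600.0 mm.
The +f correction barely moves this — solving exactly, f² + N·c·f − N·c·H = 0 ⇒ f = (−N·c + √((N·c)² + 4·N·c·H))/2 = (−0.024 + √1440000)/2 ≈ 599.99 mm, so f ≈ 600 mm.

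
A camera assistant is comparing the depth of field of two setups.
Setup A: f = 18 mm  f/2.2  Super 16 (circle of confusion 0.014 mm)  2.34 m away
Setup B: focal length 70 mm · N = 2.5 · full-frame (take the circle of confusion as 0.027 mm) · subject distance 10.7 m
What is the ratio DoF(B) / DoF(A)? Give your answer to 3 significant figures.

2.95

Setup A: H = 18²/(2.2×0.014) + 18 ≈ 10537.5 mm; DoF = Df − Dn = 3002.8 − 1916.9 ≈ 1085.9 mm.
Setup B: H = 70²/(2.5×0.027) + 70 ≈ 72662.6 mm; DoF = Df − Dn = 12535.6 − 9333.3 ≈ 3202.3 mm.
Ratio = 3202.3 / 1085.9 ≈ 2.95.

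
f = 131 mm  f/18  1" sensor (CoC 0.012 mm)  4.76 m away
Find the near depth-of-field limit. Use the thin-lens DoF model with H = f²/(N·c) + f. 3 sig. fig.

4.50 m

Hyperfocal distance H = f²/(N·c) + f = 131²/(18 × 0.012) + 131 = 17161/0.216 + 131 ≈ 79580.1 mm ≈ 79.58 m.
Near limit Dn = s·(H − f)/(H + s − 2f) = 4760 × (79580.1 − 131) / (79580.1 + 4760 − 2 × 131) = 4760 × 79449.1 / 84078.1 ≈ 4497.9 mm ≈ 4.50 m.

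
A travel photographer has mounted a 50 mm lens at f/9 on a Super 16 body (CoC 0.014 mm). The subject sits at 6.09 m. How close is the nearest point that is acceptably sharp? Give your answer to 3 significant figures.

4.67 m

Hyperfocal distance H = f²/(N·c) + f = 50²/(9 × 0.014) + 50 = 2500/0.126 + 50 ≈ 19891.3 mm ≈ 19.89 m.
Near limit Dn = s·(H − f)/(H + s − 2f) = 6090 × (19891.3 − 50) / (19891.3 + 6090 − 2 × 50) = 6090 × 19841.3 / 25881.3 ≈ 4668.8 mm ≈ 4.67 m.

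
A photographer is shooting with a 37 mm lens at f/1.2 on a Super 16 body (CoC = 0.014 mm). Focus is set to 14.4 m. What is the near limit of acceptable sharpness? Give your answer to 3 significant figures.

12.2 m

Hyperfocal distance H = f²/(N·c) + f = 37²/(1.2 × 0.014) + 37 = 1369/0.0168 + 37 ≈ 81525.1 mm ≈ 81.53 m.
Near limit Dn = s·(H − f)/(H + s − 2f) = 14400 × (81525.1 − 37) / (81525.1 + 14400 − 2 × 37) = 14400 × 81488.1 / 95851.1 ≈ 12242 mm ≈ 12.2 m.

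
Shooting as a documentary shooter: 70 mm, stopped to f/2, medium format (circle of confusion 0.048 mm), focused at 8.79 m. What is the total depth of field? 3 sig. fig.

3.09 m

Hyperfocal distance H = f²/(N·c) + f = 70²/(2 × 0.048) + 70 = 4900/0.096 + 70 ≈ 51111.7 mm ≈ 51.11 m.
Near limit Dn = s·(H − f)/(H + s − 2f) = 8790 × (51111.7 − 70) / (51111.7 + 8790 − 2 × 70) = 8790 × 51041.7 / 59761.7 ≈ 7507.4 mm.
Far limit Df = s·(H − f)/(H − s) = 8790 × (51111.7 − 70) / (51111.7 − 8790) = 8790 × 51041.7 / 42321.7 ≈ 10601.1 mm.
Depth of field = Df − Dn = 10601.1 − 7507.4 ≈ 3093.7 mm ≈ 3.09 m.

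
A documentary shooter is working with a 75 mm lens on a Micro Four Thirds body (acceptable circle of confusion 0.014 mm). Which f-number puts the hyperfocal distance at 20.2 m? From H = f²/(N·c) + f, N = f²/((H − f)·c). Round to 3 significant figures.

Rearrange H = f²/(N·c) + f for N: N = f² / ((H − f)·c).
N = 75² / ((20200 − 75) × 0.014) = 5625 / 281.8 ≈ 20.

f/20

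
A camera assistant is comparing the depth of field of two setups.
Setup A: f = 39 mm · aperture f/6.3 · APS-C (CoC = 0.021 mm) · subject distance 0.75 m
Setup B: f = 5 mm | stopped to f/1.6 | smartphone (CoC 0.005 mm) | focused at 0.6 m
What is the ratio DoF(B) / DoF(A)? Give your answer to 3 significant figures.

2.55

Setup A: H = 39²/(6.3×0.021) + 39 ≈ 11535.6 mm; DoF = Df − Dn = 799.441 − 706.318 ≈ 93.123 mm.
Setup B: H = 5²/(1.6×0.005) + 5 ≈ 3130.0 mm; DoF = Df − Dn = 741.11 − 504.03 ≈ 237.08 mm.
Ratio = 237.08 / 93.123 ≈ 2.55.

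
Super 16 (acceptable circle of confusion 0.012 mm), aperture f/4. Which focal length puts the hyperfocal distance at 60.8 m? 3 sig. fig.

54.0 mm

From H = f²/(N·c) + f, with f ≪ H: f ≈ √(H·N·c) = √(60800 × 4 × 0.012) = √2918.4 ≈ 54.02 mm.
The +f correction barely moves this — solving exactly, f² + N·c·f − N·c·H = 0 ⇒ f = (−N·c + √((N·c)² + 4·N·c·H))/2 = (−0.048 + √11674)/2 ≈ 53.998 mm, so f ≈ 54.0 mm.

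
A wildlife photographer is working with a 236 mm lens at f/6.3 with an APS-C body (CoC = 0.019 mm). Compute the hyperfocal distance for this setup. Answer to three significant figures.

Hyperfocal distance H = f²/(N·c) + f = 236²/(6.3 × 0.019) + 236 = 55696/0.1197 + 236 ≈ 465532.6 mm ≈ 466 m.

466 m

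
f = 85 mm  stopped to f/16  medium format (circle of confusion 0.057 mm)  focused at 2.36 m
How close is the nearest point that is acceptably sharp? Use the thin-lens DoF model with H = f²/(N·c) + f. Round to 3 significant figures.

Hyperfocal distance H = f²/(N·c) + f = 85²/(16 × 0.057) + 85 = 7225/0.912 + 85 ≈ 8007.1 mm ≈ 8.007 m.
Near limit Dn = s·(H − f)/(H + s − 2f) = 2360 × (8007.1 − 85) / (8007.1 + 2360 − 2 × 85) = 2360 × 7922.1 / 10197.1 ≈ 1833.5 mm ≈ 1.83 m.

1.83 m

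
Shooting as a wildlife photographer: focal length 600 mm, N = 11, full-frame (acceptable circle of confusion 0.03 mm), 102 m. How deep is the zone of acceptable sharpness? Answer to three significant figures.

19.1 m

Hyperfocal distance H = f²/(N·c) + f = 600²/(11 × 0.03) + 600 = 360000/0.33 + 600 ≈ 1091509.1 mm ≈ 1092 m.
Near limit Dn = s·(H − f)/(H + s − 2f) = 102000 × (1091509.1 − 600) / (1091509.1 + 102000 − 2 × 600) = 102000 × 1090909.1 / 1192309.1 ≈ 93325 mm.
Far limit Df = s·(H − f)/(H − s) = 102000 × (1091509.1 − 600) / (1091509.1 − 102000) = 102000 × 1090909.1 / 989509.1 ≈ 112452 mm.
Depth of field = Df − Dn = 112452 − 93325 ≈ 19127 mm ≈ 19.1 m.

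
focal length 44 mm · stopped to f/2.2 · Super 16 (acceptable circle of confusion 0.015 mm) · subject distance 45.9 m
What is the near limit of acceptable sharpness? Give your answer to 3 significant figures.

25.8 m

Hyperfocal distance H = f²/(N·c) + f = 44²/(2.2 × 0.015) + 44 = 1936/0.033 + 44 ≈ 58710.7 mm ≈ 58.71 m.
Near limit Dn = s·(H − f)/(H + s − 2f) = 45900 × (58710.7 − 44) / (58710.7 + 45900 − 2 × 44) = 45900 × 58666.7 / 104522.7 ≈ 25763 mm ≈ 25.8 m.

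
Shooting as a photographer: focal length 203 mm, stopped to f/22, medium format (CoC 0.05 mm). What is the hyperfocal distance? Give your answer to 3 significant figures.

37.7 m

Hyperfocal distance H = f²/(N·c) + f = 203²/(22 × 0.05) + 203 = 41209/1.1 + 203 ≈ 37665.7 mm ≈ 37.7 m.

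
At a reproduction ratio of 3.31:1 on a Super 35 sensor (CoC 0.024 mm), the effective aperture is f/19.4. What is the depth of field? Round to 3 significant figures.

0.0850 mm

At magnification m, DoF ≈ 2·N_eff·c/m² = 2 × 19.4 × 0.024 / 3.31² = 0.9312 / 10.96 ≈ 0.085 mm.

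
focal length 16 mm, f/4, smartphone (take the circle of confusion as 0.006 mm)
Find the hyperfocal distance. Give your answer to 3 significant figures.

Hyperfocal distance H = f²/(N·c) + f = 16²/(4 × 0.006) + 16 = 256/0.024 + 16 ≈ 10682.7 mm ≈ 10.7 m.

10.7 m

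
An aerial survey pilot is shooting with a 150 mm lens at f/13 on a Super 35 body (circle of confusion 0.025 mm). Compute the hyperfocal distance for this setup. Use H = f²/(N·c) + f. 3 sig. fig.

Hyperfocal distance H = f²/(N·c) + f = 150²/(13 × 0.025) + 150 = 22500/0.325 + 150 ≈ 69380.8 mm ≈ 69.4 m.

69.4 m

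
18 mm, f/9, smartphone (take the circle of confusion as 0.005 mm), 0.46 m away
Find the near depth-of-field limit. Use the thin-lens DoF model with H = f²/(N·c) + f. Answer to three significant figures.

Hyperfocal distance H = f²/(N·c) + f = 18²/(9 × 0.005) + 18 = 324/0.045 + 18 ≈ 7218.0 mm ≈ 7.218 m.
Near limit Dn = s·(H − f)/(H + s − 2f) = 460 × (7218.0 − 18) / (7218.0 + 460 − 2 × 18) = 460 × 7200.0 / 7642.0 ≈ 433.39 mm.

433 mm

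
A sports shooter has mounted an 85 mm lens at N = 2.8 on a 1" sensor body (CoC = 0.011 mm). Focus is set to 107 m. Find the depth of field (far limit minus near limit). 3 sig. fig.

Hyperfocal distance H = f²/(N·c) + f = 85²/(2.8 × 0.011) + 85 = 7225/0.0308 + 85 ≈ 234662.9 mm ≈ 234.7 m.
Near limit Dn = s·(H − f)/(H + s − 2f) = 107000 × (234662.9 − 85) / (234662.9 + 107000 − 2 × 85) = 107000 × 234577.9 / 341492.9 ≈ 73500 mm.
Far limit Df = s·(H − f)/(H − s) = 107000 × (234662.9 − 85) / (234662.9 − 107000) = 107000 × 234577.9 / 127662.9 ≈ 196610 mm.
Depth of field = Df − Dn = 196610 − 73500 ≈ 123110 mm ≈ 123 m.

123 m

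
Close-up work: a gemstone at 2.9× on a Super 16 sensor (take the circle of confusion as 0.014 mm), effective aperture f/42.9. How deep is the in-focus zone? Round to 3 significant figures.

At magnification m, DoF ≈ 2·N_eff·c/m² = 2 × 42.9 × 0.014 / 2.9² = 1.201 / 8.41 ≈ 0.143 mm.

0.143 mm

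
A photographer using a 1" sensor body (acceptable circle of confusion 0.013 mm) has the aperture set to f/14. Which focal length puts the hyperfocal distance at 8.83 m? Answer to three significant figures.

From H = f²/(N·c) + f, with f ≪ H: f ≈ √(H·N·c) = √(8830 × 14 × 0.013) = √1607.1 ≈ 40.09 mm.
Exact: f² + N·c·f − N·c·H = 0 ⇒ f = (−N·c + √((N·c)² + 4·N·c·H))/2 = (−0.182 + √6428.3)/2 ≈ 39.997 mm ≈ 40.0 mm.

40.0 mm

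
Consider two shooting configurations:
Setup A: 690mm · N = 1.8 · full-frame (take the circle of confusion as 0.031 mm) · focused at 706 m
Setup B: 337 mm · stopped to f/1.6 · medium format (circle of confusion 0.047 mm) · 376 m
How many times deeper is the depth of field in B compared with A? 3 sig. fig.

1.70

Setup A: H = 690²/(1.8×0.031) + 690 ≈ 8532948.1 mm; DoF = Df − Dn = 769620 − 652095 ≈ 117525 mm.
Setup B: H = 337²/(1.6×0.047) + 337 ≈ 1510563.1 mm; DoF = Df − Dn = 500497 − 301102 ≈ 199395 mm.
Ratio = 199395 / 117525 ≈ 1.70.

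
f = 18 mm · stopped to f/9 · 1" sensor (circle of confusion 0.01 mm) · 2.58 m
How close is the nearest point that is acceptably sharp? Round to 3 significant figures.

1.51 m

Hyperfocal distance H = f²/(N·c) + f = 18²/(9 × 0.01) + 18 = 324/0.09 + 18 ≈ 3618.0 mm ≈ 3.618 m.
Near limit Dn = s·(H − f)/(H + s − 2f) = 2580 × (3618.0 − 18) / (3618.0 + 2580 − 2 × 18) = 2580 × 3600.0 / 6162.0 ≈ 1507.3 mm ≈ 1.51 m.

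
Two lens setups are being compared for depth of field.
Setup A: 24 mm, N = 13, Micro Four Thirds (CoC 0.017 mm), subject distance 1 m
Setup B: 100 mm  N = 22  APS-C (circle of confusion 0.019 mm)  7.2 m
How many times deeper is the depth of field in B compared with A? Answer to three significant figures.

5.38

Setup A: H = 24²/(13×0.017) + 24 ≈ 2630.3 mm; DoF = Df − Dn = 1598.65 − 727.55 ≈ 871.10 mm.
Setup B: H = 100²/(22×0.019) + 100 ≈ 24023.4 mm; DoF = Df − Dn = 10238.6 − 5552.2 ≈ 4686.4 mm.
Ratio = 4686.4 / 871.10 ≈ 5.38.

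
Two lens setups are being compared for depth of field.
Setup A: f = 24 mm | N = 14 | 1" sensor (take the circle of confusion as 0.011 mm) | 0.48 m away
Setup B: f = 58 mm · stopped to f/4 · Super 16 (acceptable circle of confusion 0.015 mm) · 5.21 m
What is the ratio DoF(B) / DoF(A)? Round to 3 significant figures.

8.13

Setup A: H = 24²/(14×0.011) + 24 ≈ 3764.3 mm; DoF = Df − Dn = 546.65 − 427.84 ≈ 118.81 mm.
Setup B: H = 58²/(4×0.015) + 58 ≈ 56124.7 mm; DoF = Df − Dn = 5737.19 − 4771.54 ≈ 965.65 mm.
Ratio = 965.65 / 118.81 ≈ 8.13.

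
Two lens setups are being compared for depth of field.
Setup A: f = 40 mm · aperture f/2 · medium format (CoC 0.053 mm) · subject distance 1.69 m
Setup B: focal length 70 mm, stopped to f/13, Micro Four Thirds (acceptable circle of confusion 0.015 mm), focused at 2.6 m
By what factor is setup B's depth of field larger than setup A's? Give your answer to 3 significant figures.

Setup A: H = 40²/(2×0.053) + 40 ≈ 15134.3 mm; DoF = Df − Dn = 1897.41 − 1523.47 ≈ 373.94 mm.
Setup B: H = 70²/(13×0.015) + 70 ≈ 25198.2 mm; DoF = Df − Dn = 2891.09 − 2362.17 ≈ 528.92 mm.
Ratio = 528.92 / 373.94 ≈ 1.41.

1.41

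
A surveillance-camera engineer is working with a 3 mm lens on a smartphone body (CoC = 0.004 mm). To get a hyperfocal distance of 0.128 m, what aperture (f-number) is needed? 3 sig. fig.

f/18

Rearrange H = f²/(N·c) + f for N: N = f² / ((H − f)·c).
N = 3² / ((128 − 3) × 0.004) = 9 / 0.5000 ≈ 18.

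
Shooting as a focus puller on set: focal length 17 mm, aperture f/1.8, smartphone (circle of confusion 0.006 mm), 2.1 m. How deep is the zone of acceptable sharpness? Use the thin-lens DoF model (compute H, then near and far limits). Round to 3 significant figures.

329 mm

Hyperfocal distance H = f²/(N·c) + f = 17²/(1.8 × 0.006) + 17 = 289/0.0108 + 17 ≈ 26776.3 mm ≈ 26.78 m.
Near limit Dn = s·(H − f)/(H + s − 2f) = 2100 × (26776.3 − 17) / (26776.3 + 2100 − 2 × 17) = 2100 × 26759.3 / 28842.3 ≈ 1948.34 mm.
Far limit Df = s·(H − f)/(H − s) = 2100 × (26776.3 − 17) / (26776.3 − 2100) = 2100 × 26759.3 / 24676.3 ≈ 2277.27 mm.
Depth of field = Df − Dn = 2277.27 − 1948.34 ≈ 328.93 mm.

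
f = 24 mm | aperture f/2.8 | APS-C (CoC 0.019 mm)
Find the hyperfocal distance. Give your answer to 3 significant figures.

Hyperfocal distance H = f²/(N·c) + f = 24²/(2.8 × 0.019) + 24 = 576/0.0532 + 24 ≈ 10851.1 mm ≈ 10.9 m.

10.9 m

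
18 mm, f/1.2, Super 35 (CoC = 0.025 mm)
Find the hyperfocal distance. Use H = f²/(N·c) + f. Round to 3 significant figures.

Hyperfocal distance H = f²/(N·c) + f = 18²/(1.2 × 0.025) + 18 = 324/0.03 + 18 ≈ 10818.0 mm ≈ 10.8 m.

10.8 m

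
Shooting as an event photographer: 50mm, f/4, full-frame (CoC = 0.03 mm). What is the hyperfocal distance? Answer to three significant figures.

20.9 m

Hyperfocal distance H = f²/(N·c) + f = 50²/(4 × 0.03) + 50 = 2500/0.12 + 50 ≈ 20883.3 mm ≈ 20.9 m.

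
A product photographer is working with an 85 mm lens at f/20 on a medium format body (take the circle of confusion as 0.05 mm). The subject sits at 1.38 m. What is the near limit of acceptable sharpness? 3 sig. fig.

Hyperfocal distance H = f²/(N·c) + f = 85²/(20 × 0.05) + 85 = 7225/1 + 85 ≈ 7310.0 mm ≈ 7.310 m.
Near limit Dn = s·(H − f)/(H + s − 2f) = 1380 × (7310.0 − 85) / (7310.0 + 1380 − 2 × 85) = 1380 × 7225.0 / 8520.0 ≈ 1170.2 mm ≈ 1.17 m.

1.17 m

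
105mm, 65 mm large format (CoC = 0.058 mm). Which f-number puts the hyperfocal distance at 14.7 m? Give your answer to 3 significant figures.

f/13

Rearrange H = f²/(N·c) + f for N: N = f² / ((H − f)·c).
N = 105² / ((14700 − 105) × 0.058) = 11025 / 846.5 ≈ 13.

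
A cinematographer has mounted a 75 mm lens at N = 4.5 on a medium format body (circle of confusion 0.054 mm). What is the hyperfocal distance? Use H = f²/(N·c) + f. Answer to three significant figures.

23.2 m

Hyperfocal distance H = f²/(N·c) + f = 75²/(4.5 × 0.054) + 75 = 5625/0.243 + 75 ≈ 23223.1 mm ≈ 23.2 m.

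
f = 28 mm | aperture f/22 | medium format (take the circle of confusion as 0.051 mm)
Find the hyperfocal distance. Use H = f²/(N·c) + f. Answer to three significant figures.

0.727 m

Hyperfocal distance H = f²/(N·c) + f = 28²/(22 × 0.051) + 28 = 784/1.122 + 28 ≈ 726.8 mm ≈ 0.727 m.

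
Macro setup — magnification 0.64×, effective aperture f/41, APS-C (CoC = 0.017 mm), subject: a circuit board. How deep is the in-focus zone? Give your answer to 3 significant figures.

3.40 mm

At magnification m, DoF ≈ 2·N_eff·c/m² = 2 × 41 × 0.017 / 0.64² = 1.394 / 0.4096 ≈ 3.4 mm.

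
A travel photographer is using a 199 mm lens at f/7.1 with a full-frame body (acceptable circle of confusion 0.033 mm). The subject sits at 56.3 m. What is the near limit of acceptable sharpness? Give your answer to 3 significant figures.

42.3 m

Hyperfocal distance H = f²/(N·c) + f = 199²/(7.1 × 0.033) + 199 = 39601/0.2343 + 199 ≈ 169217.4 mm ≈ 169.2 m.
Near limit Dn = s·(H − f)/(H + s − 2f) = 56300 × (169217.4 − 199) / (169217.4 + 56300 − 2 × 199) = 56300 × 169018.4 / 225119.4 ≈ 42270 mm ≈ 42.3 m.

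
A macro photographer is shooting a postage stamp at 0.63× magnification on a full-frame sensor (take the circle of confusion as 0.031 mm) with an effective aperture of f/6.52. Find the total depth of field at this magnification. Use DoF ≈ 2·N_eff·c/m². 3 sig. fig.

1.02 mm

At magnification m, DoF ≈ 2·N_eff·c/m² = 2 × 6.52 × 0.031 / 0.63² = 0.4042 / 0.3969 ≈ 1.02 mm.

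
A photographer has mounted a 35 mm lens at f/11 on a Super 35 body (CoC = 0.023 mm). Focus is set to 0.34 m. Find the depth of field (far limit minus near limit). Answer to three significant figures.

43.0 mm

Hyperfocal distance H = f²/(N·c) + f = 35²/(11 × 0.023) + 35 = 1225/0.253 + 35 ≈ 4876.9 mm ≈ 4.877 m.
Near limit Dn = s·(H − f)/(H + s − 2f) = 340 × (4876.9 − 35) / (4876.9 + 340 − 2 × 35) = 340 × 4841.9 / 5146.9 ≈ 319.852 mm.
Far limit Df = s·(H − f)/(H − s) = 340 × (4876.9 − 35) / (4876.9 − 340) = 340 × 4841.9 / 4536.9 ≈ 362.857 mm.
Depth of field = Df − Dn = 362.857 − 319.852 ≈ 43.005 mm.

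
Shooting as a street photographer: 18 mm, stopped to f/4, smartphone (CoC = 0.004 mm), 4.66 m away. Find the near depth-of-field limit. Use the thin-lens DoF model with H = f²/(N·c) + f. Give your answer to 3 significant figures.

Hyperfocal distance H = f²/(N·c) + f = 18²/(4 × 0.004) + 18 = 324/0.016 + 18 ≈ 20268.0 mm ≈ 20.27 m.
Near limit Dn = s·(H − f)/(H + s − 2f) = 4660 × (20268.0 − 18) / (20268.0 + 4660 − 2 × 18) = 4660 × 20250.0 / 24892.0 ≈ 3791.0 mm ≈ 3.79 m.

3.79 m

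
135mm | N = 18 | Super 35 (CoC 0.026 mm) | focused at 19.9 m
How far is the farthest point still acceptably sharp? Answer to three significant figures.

40.4 m

Hyperfocal distance H = f²/(N·c) + f = 135²/(18 × 0.026) + 135 = 18225/0.468 + 135 ≈ 39077.3 mm ≈ 39.08 m.
Far limit Df = s·(H − f)/(H − s) = 19900 × (39077.3 − 135) / (39077.3 − 19900) = 19900 × 38942.3 / 19177.3 ≈ 40410 mm ≈ 40.4 m.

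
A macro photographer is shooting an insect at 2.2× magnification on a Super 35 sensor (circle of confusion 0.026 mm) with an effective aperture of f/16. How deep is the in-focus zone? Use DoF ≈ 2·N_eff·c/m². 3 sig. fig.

At magnification m, DoF ≈ 2·N_eff·c/m² = 2 × 16 × 0.026 / 2.2² = 0.832 / 4.84 ≈ 0.172 mm.

0.172 mm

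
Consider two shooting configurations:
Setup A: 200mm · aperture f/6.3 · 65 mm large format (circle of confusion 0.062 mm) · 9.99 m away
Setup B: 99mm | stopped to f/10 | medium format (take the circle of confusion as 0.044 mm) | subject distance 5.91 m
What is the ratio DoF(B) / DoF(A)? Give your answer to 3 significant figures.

Setup A: H = 200²/(6.3×0.062) + 200 ≈ 102606.6 mm; DoF = Df − Dn = 11046.0 − 9118.3 ≈ 1927.7 mm.
Setup B: H = 99²/(10×0.044) + 99 ≈ 22374.0 mm; DoF = Df − Dn = 7995.9 − 4687.2 ≈ 3308.7 mm.
Ratio = 3308.7 / 1927.7 ≈ 1.72.

1.72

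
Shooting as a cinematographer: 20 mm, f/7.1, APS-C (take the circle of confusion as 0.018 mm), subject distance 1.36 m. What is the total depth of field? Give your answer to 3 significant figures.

1.43 m

Hyperfocal distance H = f²/(N·c) + f = 20²/(7.1 × 0.018) + 20 = 400/0.1278 + 20 ≈ 3149.9 mm ≈ 3.150 m.
Near limit Dn = s·(H − f)/(H + s − 2f) = 1360 × (3149.9 − 20) / (3149.9 + 1360 − 2 × 20) = 1360 × 3129.9 / 4469.9 ≈ 952.3 mm.
Far limit Df = s·(H − f)/(H − s) = 1360 × (3149.9 − 20) / (3149.9 − 1360) = 1360 × 3129.9 / 1789.9 ≈ 2378.2 mm.
Depth of field = Df − Dn = 2378.2 − 952.3 ≈ 1425.9 mm ≈ 1.43 m.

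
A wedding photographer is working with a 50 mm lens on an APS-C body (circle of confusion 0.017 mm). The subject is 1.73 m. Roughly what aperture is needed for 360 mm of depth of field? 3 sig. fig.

f/9.01

Write h = H − f = f²/(N·c). The thin-lens limits are Dn = s·h/(h + (s−f)) and Df = s·h/(h − (s−f)), so DoF = Df − Dn = 2·s·(s−f)·h / (h² − (s−f)²).
That is a quadratic in h: DoF·h² − 2·s·(s−f)·h − DoF·(s−f)² = 0 ⇒ h = (s−f)·(s + √(s² + DoF²)) / DoF = 1680 × (1730 + √(1730² + 360²)) / 360 = 1680 × (1730 + 1767.06) / 360 ≈ 16320 mm.
Then N = f²/(c·h) = 50² / (0.017 × 16320) = 2500 / 277.43 ≈ 9.01.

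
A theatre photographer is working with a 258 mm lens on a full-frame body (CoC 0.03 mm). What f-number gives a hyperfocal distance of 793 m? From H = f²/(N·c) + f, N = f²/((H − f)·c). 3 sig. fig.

Rearrange H = f²/(N·c) + f for N: N = f² / ((H − f)·c).
N = 258² / ((793000 − 258) × 0.03) = 66564 / 23782 ≈ 2.80.

f/2.80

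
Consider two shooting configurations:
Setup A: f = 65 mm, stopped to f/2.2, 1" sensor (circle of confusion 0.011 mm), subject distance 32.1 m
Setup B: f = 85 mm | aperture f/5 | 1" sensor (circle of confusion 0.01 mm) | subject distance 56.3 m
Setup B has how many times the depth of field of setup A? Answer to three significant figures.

4.23

Setup A: H = 65²/(2.2×0.011) + 65 ≈ 174651.8 mm; DoF = Df − Dn = 39314 − 27123 ≈ 12191 mm.
Setup B: H = 85²/(5×0.01) + 85 ≈ 144585.0 mm; DoF = Df − Dn = 92149 − 40532 ≈ 51617 mm.
Ratio = 51617 / 12191 ≈ 4.23.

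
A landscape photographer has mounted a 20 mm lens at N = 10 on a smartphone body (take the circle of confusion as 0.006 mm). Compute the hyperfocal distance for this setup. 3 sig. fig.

Hyperfocal distance H = f²/(N·c) + f = 20²/(10 × 0.006) + 20 = 400/0.06 + 20 ≈ 6686.7 mm ≈ 6.69 m.

6.69 m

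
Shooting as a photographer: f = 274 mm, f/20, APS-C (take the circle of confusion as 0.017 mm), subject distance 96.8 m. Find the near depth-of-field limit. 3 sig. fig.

Hyperfocal distance H = f²/(N·c) + f = 274²/(20 × 0.017) + 274 = 75076/0.34 + 274 ≈ 221085.8 mm ≈ 221.1 m.
Near limit Dn = s·(H − f)/(H + s − 2f) = 96800 × (221085.8 − 274) / (221085.8 + 96800 − 2 × 274) = 96800 × 220811.8 / 317337.8 ≈ 67356 mm ≈ 67.4 m.

67.4 m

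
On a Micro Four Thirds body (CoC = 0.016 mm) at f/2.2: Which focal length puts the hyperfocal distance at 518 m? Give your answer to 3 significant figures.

135 mm

From H = f²/(N·c) + f, with f ≪ H: f ≈ √(H·N·c) = √(518000 × 2.2 × 0.016) = √18234 ≈ 135.0 mm.
The +f correction barely moves this — solving exactly, f² + N·c·f − N·c·H = 0 ⇒ f = (−N·c + √((N·c)² + 4·N·c·H))/2 = (−0.0352 + √72934)/2 ≈ 135.01 mm, so f ≈ 135 mm.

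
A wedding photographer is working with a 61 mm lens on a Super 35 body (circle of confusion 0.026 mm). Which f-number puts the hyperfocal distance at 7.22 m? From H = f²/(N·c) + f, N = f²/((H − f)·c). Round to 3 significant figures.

f/20

Rearrange H = f²/(N·c) + f for N: N = f² / ((H − f)·c).
N = 61² / ((7220 − 61) × 0.026) = 3721 / 186.1 ≈ 20.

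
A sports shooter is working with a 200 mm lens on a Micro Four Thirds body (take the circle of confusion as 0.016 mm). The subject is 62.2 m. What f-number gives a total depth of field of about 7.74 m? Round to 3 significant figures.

f/2.50

Write h = H − f = f²/(N·c). The thin-lens limits are Dn = s·h/(h + (s−f)) and Df = s·h/(h − (s−f)), so DoF = Df − Dn = 2·s·(s−f)·h / (h² − (s−f)²).
That is a quadratic in h: DoF·h² − 2·s·(s−f)·h − DoF·(s−f)² = 0 ⇒ h = (s−f)·(s + √(s² + DoF²)) / DoF = 62000 × (62200 + √(62200² + 7740²)) / 7740 = 62000 × (62200 + 62679.7) / 7740 ≈ 1000329 mm.
Then N = f²/(c·h) = 200² / (0.016 × 1000329) = 40000 / 16005 ≈ 2.50.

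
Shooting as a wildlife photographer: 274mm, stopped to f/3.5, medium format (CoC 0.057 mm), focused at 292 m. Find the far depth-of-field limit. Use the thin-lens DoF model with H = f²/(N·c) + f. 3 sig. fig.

1300 m

Hyperfocal distance H = f²/(N·c) + f = 274²/(3.5 × 0.057) + 274 = 75076/0.1995 + 274 ≈ 376594.8 mm ≈ 376.6 m.
Far limit Df = s·(H − f)/(H − s) = 292000 × (376594.8 − 274) / (376594.8 − 292000) = 292000 × 376320.8 / 84594.8 ≈ 1298965 mm ≈ 1300 m.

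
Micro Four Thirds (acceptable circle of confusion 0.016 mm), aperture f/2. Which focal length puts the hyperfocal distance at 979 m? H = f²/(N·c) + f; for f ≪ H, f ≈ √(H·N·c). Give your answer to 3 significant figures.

From H = f²/(N·c) + f, with f ≪ H: f ≈ √(H·N·c) = √(979000 × 2 × 0.016) = √31328 ≈ 177.0 mm.
The +f correction barely moves this — solving exactly, f² + N·c·f − N·c·H = 0 ⇒ f = (−N·c + √((N·c)² + 4·N·c·H))/2 = (−0.032 + √125312)/2 ≈ 176.98 mm, so f ≈ 177 mm.

177 mm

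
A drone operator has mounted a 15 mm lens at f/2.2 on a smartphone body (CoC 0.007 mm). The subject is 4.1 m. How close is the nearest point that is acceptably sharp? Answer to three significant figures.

3.20 m

Hyperfocal distance H = f²/(N·c) + f = 15²/(2.2 × 0.007) + 15 = 225/0.0154 + 15 ≈ 14625.4 mm ≈ 14.63 m.
Near limit Dn = s·(H − f)/(H + s − 2f) = 4100 × (14625.4 − 15) / (14625.4 + 4100 − 2 × 15) = 4100 × 14610.4 / 18695.4 ≈ 3204.1 mm ≈ 3.20 m.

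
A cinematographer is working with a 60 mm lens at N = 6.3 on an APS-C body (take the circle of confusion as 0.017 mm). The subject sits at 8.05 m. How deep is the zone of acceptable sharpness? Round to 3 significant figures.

4.06 m

Hyperfocal distance H = f²/(N·c) + f = 60²/(6.3 × 0.017) + 60 = 3600/0.1071 + 60 ≈ 33673.4 mm ≈ 33.67 m.
Near limit Dn = s·(H − f)/(H + s − 2f) = 8050 × (33673.4 − 60) / (33673.4 + 8050 − 2 × 60) = 8050 × 33613.4 / 41603.4 ≈ 6504.0 mm.
Far limit Df = s·(H − f)/(H − s) = 8050 × (33673.4 − 60) / (33673.4 − 8050) = 8050 × 33613.4 / 25623.4 ≈ 10560.2 mm.
Depth of field = Df − Dn = 10560.2 − 6504.0 ≈ 4056.2 mm ≈ 4.06 m.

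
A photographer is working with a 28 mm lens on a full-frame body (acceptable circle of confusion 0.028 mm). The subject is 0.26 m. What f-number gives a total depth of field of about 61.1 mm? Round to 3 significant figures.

Write h = H − f = f²/(N·c). The thin-lens limits are Dn = s·h/(h + (s−f)) and Df = s·h/(h − (s−f)), so DoF = Df − Dn = 2·s·(s−f)·h / (h² − (s−f)²).
That is a quadratic in h: DoF·h² − 2·s·(s−f)·h − DoF·(s−f)² = 0 ⇒ h = (s−f)·(s + √(s² + DoF²)) / DoF = 232 × (260 + √(260² + 61.1²)) / 61.1 = 232 × (260 + 267.083) / 61.1 ≈ 2001.4 mm.
Then N = f²/(c·h) = 28² / (0.028 × 2001.4) = 784 / 56.038 ≈ 14.

f/14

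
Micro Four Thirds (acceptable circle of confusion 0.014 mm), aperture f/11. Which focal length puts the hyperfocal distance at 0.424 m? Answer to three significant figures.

From H = f²/(N·c) + f, with f ≪ H: f ≈ √(H·N·c) = √(424 × 11 × 0.014) = √65.296 ≈ 8.081 mm.
Exact: f² + N·c·f − N·c·H = 0 ⇒ f = (−N·c + √((N·c)² + 4·N·c·H))/2 = (−0.154 + √261.21)/2 ≈ 8.0040 mm ≈ 8.00 mm.

8.00 mm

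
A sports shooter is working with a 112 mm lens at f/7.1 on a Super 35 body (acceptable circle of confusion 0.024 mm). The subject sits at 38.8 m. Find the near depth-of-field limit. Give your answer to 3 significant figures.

25.4 m

Hyperfocal distance H = f²/(N·c) + f = 112²/(7.1 × 0.024) + 112 = 12544/0.1704 + 112 ≈ 73727.0 mm ≈ 73.73 m.
Near limit Dn = s·(H − f)/(H + s − 2f) = 38800 × (73727.0 − 112) / (73727.0 + 38800 − 2 × 112) = 38800 × 73615.0 / 112303.0 ≈ 25434 mm ≈ 25.4 m.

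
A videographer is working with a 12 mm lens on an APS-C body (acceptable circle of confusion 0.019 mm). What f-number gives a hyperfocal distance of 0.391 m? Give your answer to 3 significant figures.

f/20

Rearrange H = f²/(N·c) + f for N: N = f² / ((H − f)·c).
N = 12² / ((391 − 12) × 0.019) = 144 / 7.201 ≈ 20.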